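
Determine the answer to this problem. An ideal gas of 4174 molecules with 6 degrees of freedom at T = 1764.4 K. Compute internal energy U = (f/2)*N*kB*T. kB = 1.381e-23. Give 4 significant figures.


Step 1: f/2 = 6/2 = 3.0
Step 2: N*kB*T = 4174*1.381e-23*1764.4 = 1.017e-16
Step 3: U = 3.0 * 1.017e-16 = 3.051e-16 J

3.051e-16


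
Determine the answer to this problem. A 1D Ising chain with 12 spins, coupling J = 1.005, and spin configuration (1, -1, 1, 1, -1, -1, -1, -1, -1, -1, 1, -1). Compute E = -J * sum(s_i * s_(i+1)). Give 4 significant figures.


Step 1: Nearest-neighbor products: -1, -1, 1, -1, 1, 1, 1, 1, 1, -1, -1
Step 2: Sum of products = 1
Step 3: E = -1.005 * 1 = -1.005

-1.005


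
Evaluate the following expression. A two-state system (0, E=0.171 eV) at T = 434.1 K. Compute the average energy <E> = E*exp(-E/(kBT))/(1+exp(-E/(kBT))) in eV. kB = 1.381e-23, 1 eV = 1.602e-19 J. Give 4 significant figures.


Step 1: beta*E = 0.171*1.602e-19/(1.381e-23*434.1) = 4.57
Step 2: exp(-beta*E) = 0.01036
Step 3: <E> = 0.171*0.01036/(1+0.01036) = 0.001754 eV

0.001754


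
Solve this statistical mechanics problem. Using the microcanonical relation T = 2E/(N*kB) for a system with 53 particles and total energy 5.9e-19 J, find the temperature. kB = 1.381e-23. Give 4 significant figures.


Step 1: Numerator = 2*E = 2*5.9e-19 = 1.18e-18 J
Step 2: Denominator = N*kB = 53*1.381e-23 = 7.319e-22
Step 3: T = 1.18e-18 / 7.319e-22 = 1612 K

1612


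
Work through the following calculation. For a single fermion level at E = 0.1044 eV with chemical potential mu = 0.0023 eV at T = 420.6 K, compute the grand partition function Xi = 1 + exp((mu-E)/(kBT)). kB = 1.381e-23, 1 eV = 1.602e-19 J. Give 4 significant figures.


Step 1: (mu - E) = 0.0023 - 0.1044 = -0.1021 eV
Step 2: x = (mu-E)*eV/(kB*T) = -0.1021*1.602e-19/(1.381e-23*420.6) = -2.816
Step 3: exp(x) = 0.05985
Step 4: Xi = 1 + 0.05985 = 1.06

1.06


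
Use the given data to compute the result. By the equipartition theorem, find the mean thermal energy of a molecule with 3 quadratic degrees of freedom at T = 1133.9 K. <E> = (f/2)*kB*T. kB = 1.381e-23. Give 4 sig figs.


Step 1: f/2 = 3/2 = 1.5
Step 2: kB*T = 1.381e-23 * 1133.9 = 1.566e-20
Step 3: <E> = 1.5 * 1.566e-20 = 2.349e-20 J

2.349e-20


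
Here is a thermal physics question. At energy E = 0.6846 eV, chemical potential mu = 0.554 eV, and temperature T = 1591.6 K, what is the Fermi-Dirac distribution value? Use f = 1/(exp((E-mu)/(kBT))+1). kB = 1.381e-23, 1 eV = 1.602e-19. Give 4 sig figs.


Step 1: (E - mu) = 0.6846 - 0.554 = 0.1306 eV
Step 2: Convert: (E-mu)*eV = 2.092e-20 J
Step 3: x = (E-mu)*eV/(kB*T) = 0.9519
Step 4: f = 1/(exp(0.9519)+1) = 0.2785

0.2785


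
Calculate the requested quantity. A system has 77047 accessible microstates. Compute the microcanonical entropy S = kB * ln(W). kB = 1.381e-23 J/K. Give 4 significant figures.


Step 1: ln(W) = ln(77047) = 11.25
Step 2: S = kB * ln(W) = 1.381e-23 * 11.25
Step 3: S = 1.554e-22 J/K

1.554e-22


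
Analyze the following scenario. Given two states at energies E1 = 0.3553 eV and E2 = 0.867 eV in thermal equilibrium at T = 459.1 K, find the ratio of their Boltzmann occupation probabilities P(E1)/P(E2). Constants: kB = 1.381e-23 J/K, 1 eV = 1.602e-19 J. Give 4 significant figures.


Step 1: Compute energy difference dE = E1 - E2 = 0.3553 - 0.867 = -0.5117 eV
Step 2: Convert to Joules: dE_J = -0.5117 * 1.602e-19 = -8.197e-20 J
Step 3: Compute exponent = -dE_J / (kB * T) = -(-8.197e-20) / (1.381e-23 * 459.1) = 12.93
Step 4: P(E1)/P(E2) = exp(12.93) = 4.122e+05

4.122e+05


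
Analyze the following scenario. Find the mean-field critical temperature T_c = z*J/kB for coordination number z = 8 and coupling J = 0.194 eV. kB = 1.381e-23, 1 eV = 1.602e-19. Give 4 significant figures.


Step 1: z*J = 8*0.194 = 1.552 eV
Step 2: Convert to Joules: 1.552*1.602e-19 = 2.486e-19 J
Step 3: T_c = 2.486e-19 / 1.381e-23 = 1.8e+04 K

1.8e+04


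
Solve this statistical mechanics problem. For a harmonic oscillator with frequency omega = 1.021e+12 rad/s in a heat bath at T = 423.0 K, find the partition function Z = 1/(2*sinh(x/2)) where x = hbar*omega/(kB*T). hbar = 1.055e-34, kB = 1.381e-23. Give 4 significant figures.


Step 1: Compute x = hbar*omega/(kB*T) = 1.055e-34*1.021e+12/(1.381e-23*423.0) = 0.01844
Step 2: x/2 = 0.00922
Step 3: sinh(x/2) = 0.00922
Step 4: Z = 1/(2*0.00922) = 54.23

54.23


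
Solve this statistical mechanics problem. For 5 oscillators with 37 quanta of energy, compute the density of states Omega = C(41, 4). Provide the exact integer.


Step 1: Use binomial coefficient C(41, 4)
Step 2: Numerator = 41! / 37!
Step 3: Denominator = 4!
Step 4: Omega = 101270

101270


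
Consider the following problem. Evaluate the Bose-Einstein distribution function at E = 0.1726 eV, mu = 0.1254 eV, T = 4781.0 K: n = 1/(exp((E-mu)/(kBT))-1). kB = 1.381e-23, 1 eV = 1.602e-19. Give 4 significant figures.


Step 1: (E - mu) = 0.0472 eV
Step 2: x = (E-mu)*eV/(kB*T) = 0.0472*1.602e-19/(1.381e-23*4781.0) = 0.1145
Step 3: exp(x) = 1.121
Step 4: n = 1/(exp(x)-1) = 8.241

8.241


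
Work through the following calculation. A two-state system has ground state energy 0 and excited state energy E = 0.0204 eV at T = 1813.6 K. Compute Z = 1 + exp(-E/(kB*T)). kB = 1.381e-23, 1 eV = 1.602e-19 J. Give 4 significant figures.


Step 1: Compute beta*E = E*eV/(kB*T) = 0.0204*1.602e-19/(1.381e-23*1813.6) = 0.1305
Step 2: exp(-beta*E) = exp(-0.1305) = 0.8777
Step 3: Z = 1 + 0.8777 = 1.878

1.878


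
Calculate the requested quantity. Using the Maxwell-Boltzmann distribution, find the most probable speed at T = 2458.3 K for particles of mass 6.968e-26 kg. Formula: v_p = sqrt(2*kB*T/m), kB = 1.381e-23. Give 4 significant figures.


Step 1: Numerator = 2*kB*T = 2*1.381e-23*2458.3 = 6.79e-20
Step 2: Ratio = 6.79e-20 / 6.968e-26 = 9.744e+05
Step 3: v_p = sqrt(9.744e+05) = 987.1 m/s

987.1


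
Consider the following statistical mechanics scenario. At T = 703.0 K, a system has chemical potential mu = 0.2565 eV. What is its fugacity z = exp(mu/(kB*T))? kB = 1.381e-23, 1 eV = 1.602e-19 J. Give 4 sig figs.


Step 1: Convert mu to Joules: 0.2565*1.602e-19 = 4.109e-20 J
Step 2: kB*T = 1.381e-23*703.0 = 9.708e-21 J
Step 3: mu/(kB*T) = 4.233
Step 4: z = exp(4.233) = 68.89

68.89


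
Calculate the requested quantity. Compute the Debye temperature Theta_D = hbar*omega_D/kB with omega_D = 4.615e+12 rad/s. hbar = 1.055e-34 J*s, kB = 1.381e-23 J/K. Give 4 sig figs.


Step 1: hbar*omega_D = 1.055e-34 * 4.615e+12 = 4.869e-22 J
Step 2: Theta_D = 4.869e-22 / 1.381e-23
Step 3: Theta_D = 35.26 K

35.26


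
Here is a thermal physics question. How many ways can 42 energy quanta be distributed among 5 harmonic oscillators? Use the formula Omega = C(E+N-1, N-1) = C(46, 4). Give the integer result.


Step 1: Use binomial coefficient C(46, 4)
Step 2: Numerator = 46! / 42!
Step 3: Denominator = 4!
Step 4: Omega = 163185

163185


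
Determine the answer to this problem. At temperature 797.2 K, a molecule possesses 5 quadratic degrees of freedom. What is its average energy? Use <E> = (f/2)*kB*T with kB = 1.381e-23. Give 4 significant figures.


Step 1: f/2 = 5/2 = 2.5
Step 2: kB*T = 1.381e-23 * 797.2 = 1.101e-20
Step 3: <E> = 2.5 * 1.101e-20 = 2.752e-20 J

2.752e-20


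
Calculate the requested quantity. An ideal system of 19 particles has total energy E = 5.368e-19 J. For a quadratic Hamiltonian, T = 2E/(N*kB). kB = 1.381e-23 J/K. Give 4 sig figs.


Step 1: Numerator = 2*E = 2*5.368e-19 = 1.074e-18 J
Step 2: Denominator = N*kB = 19*1.381e-23 = 2.624e-22
Step 3: T = 1.074e-18 / 2.624e-22 = 4092 K

4092


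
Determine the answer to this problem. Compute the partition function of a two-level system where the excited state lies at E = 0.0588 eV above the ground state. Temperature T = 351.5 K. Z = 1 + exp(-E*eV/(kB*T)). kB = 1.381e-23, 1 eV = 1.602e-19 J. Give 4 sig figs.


Step 1: Compute beta*E = E*eV/(kB*T) = 0.0588*1.602e-19/(1.381e-23*351.5) = 1.941
Step 2: exp(-beta*E) = exp(-1.941) = 0.1436
Step 3: Z = 1 + 0.1436 = 1.144

1.144


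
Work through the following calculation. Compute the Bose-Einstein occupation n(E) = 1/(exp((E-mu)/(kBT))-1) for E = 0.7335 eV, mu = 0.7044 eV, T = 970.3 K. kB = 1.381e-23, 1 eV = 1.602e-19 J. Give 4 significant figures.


Step 1: (E - mu) = 0.0291 eV
Step 2: x = (E-mu)*eV/(kB*T) = 0.0291*1.602e-19/(1.381e-23*970.3) = 0.3479
Step 3: exp(x) = 1.416
Step 4: n = 1/(exp(x)-1) = 2.403

2.403


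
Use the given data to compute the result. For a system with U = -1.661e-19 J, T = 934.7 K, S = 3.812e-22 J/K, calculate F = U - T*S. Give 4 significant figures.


Step 1: T*S = 934.7 * 3.812e-22 = 3.563e-19 J
Step 2: F = U - T*S = -1.661e-19 - 3.563e-19
Step 3: F = -5.224e-19 J

-5.224e-19


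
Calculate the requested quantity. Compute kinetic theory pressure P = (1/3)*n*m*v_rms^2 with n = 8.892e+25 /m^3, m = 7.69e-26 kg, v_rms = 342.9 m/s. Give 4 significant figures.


Step 1: v_rms^2 = 342.9^2 = 1.176e+05
Step 2: n*m = 8.892e+25*7.69e-26 = 6.838
Step 3: P = (1/3)*6.838*1.176e+05 = 2.68e+05 Pa

2.68e+05


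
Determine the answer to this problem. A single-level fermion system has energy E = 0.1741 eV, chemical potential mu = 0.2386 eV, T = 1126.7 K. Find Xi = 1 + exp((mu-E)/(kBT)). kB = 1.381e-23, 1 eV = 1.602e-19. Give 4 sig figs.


Step 1: (mu - E) = 0.2386 - 0.1741 = 0.0645 eV
Step 2: x = (mu-E)*eV/(kB*T) = 0.0645*1.602e-19/(1.381e-23*1126.7) = 0.6641
Step 3: exp(x) = 1.943
Step 4: Xi = 1 + 1.943 = 2.943

2.943


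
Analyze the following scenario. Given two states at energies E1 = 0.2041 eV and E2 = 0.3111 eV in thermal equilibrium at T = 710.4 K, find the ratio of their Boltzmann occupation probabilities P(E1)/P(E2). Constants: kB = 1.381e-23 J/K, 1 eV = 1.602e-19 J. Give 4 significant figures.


Step 1: Compute energy difference dE = E1 - E2 = 0.2041 - 0.3111 = -0.107 eV
Step 2: Convert to Joules: dE_J = -0.107 * 1.602e-19 = -1.714e-20 J
Step 3: Compute exponent = -dE_J / (kB * T) = -(-1.714e-20) / (1.381e-23 * 710.4) = 1.747
Step 4: P(E1)/P(E2) = exp(1.747) = 5.739

5.739


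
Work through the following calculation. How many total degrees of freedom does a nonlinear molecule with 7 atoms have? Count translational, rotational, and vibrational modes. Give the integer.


Step 1: Translational DOF = 3
Step 2: Rotational DOF (nonlinear) = 3
Step 3: Vibrational DOF = 3*7 - 6 = 15
Step 4: Total = 3 + 3 + 15 = 21

21


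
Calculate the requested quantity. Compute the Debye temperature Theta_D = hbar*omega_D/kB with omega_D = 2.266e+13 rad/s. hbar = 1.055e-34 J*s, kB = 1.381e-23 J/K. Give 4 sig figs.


Step 1: hbar*omega_D = 1.055e-34 * 2.266e+13 = 2.391e-21 J
Step 2: Theta_D = 2.391e-21 / 1.381e-23
Step 3: Theta_D = 173.1 K

173.1


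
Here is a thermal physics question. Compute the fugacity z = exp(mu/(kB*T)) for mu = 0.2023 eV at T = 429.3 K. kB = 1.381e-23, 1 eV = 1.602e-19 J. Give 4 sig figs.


Step 1: Convert mu to Joules: 0.2023*1.602e-19 = 3.241e-20 J
Step 2: kB*T = 1.381e-23*429.3 = 5.929e-21 J
Step 3: mu/(kB*T) = 5.466
Step 4: z = exp(5.466) = 236.6

236.6


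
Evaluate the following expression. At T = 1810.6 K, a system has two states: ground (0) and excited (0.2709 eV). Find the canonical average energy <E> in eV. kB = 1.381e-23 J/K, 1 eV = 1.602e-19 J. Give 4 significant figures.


Step 1: beta*E = 0.2709*1.602e-19/(1.381e-23*1810.6) = 1.736
Step 2: exp(-beta*E) = 0.1763
Step 3: <E> = 0.2709*0.1763/(1+0.1763) = 0.0406 eV

0.0406


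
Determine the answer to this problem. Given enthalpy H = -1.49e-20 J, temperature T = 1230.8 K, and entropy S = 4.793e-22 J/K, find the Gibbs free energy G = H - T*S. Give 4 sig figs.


Step 1: T*S = 1230.8 * 4.793e-22 = 5.899e-19 J
Step 2: G = H - T*S = -1.49e-20 - 5.899e-19
Step 3: G = -6.048e-19 J

-6.048e-19


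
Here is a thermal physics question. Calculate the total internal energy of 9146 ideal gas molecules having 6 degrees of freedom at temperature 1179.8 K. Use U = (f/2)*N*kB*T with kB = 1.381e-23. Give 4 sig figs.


Step 1: f/2 = 6/2 = 3.0
Step 2: N*kB*T = 9146*1.381e-23*1179.8 = 1.49e-16
Step 3: U = 3.0 * 1.49e-16 = 4.47e-16 J

4.47e-16


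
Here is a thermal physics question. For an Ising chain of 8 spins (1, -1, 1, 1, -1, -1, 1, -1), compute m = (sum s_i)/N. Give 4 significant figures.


Step 1: Count up spins (+1): 4, down spins (-1): 4
Step 2: Total magnetization M = 4 - 4 = 0
Step 3: m = M/N = 0/8 = 0

0


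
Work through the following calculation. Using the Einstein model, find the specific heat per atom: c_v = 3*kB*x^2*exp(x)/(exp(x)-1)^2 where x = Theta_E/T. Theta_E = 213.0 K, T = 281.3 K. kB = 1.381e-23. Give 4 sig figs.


Step 1: x = Theta_E/T = 213.0/281.3 = 0.7572
Step 2: x^2 = 0.5733
Step 3: exp(x) = 2.132
Step 4: c_v = 3*1.381e-23*0.5733*2.132/(2.132-1)^2 = 3.951e-23

3.951e-23


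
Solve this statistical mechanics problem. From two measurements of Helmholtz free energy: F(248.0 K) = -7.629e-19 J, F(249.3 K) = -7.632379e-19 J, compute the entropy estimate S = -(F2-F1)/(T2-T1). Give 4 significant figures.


Step 1: dF = F2 - F1 = -7.632379e-19 - (-7.629e-19) = -3.379e-22 J
Step 2: dT = T2 - T1 = 249.3 - 248.0 = 1.3 K
Step 3: S = -dF/dT = -(-3.379e-22)/1.3 = 2.599e-22 J/K

2.599e-22


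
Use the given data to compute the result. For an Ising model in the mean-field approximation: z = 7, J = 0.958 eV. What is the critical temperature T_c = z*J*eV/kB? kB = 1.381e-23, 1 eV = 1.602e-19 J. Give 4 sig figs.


Step 1: z*J = 7*0.958 = 6.706 eV
Step 2: Convert to Joules: 6.706*1.602e-19 = 1.074e-18 J
Step 3: T_c = 1.074e-18 / 1.381e-23 = 7.779e+04 K

7.779e+04


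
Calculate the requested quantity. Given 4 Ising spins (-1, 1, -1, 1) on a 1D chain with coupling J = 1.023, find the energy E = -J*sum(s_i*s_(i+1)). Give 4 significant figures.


Step 1: Nearest-neighbor products: -1, -1, -1
Step 2: Sum of products = -3
Step 3: E = -1.023 * -3 = 3.069

3.069


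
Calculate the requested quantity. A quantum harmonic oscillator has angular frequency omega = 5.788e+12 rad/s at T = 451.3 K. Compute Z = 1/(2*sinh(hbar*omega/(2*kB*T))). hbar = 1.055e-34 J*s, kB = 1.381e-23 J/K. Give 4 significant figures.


Step 1: Compute x = hbar*omega/(kB*T) = 1.055e-34*5.788e+12/(1.381e-23*451.3) = 0.09798
Step 2: x/2 = 0.04899
Step 3: sinh(x/2) = 0.04901
Step 4: Z = 1/(2*0.04901) = 10.2

10.2


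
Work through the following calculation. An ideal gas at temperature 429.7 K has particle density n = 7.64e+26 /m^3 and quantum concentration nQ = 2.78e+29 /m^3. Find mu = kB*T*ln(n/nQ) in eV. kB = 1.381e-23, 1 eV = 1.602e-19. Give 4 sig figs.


Step 1: n/nQ = 7.64e+26/2.78e+29 = 0.002748
Step 2: ln(n/nQ) = -5.897
Step 3: mu = kB*T*ln(n/nQ) = 5.934e-21*-5.897 = -3.499e-20 J
Step 4: Convert to eV: -3.499e-20/1.602e-19 = -0.2184 eV

-0.2184


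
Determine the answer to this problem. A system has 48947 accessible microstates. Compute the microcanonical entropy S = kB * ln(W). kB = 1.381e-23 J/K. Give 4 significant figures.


Step 1: ln(W) = ln(48947) = 10.8
Step 2: S = kB * ln(W) = 1.381e-23 * 10.8
Step 3: S = 1.491e-22 J/K

1.491e-22


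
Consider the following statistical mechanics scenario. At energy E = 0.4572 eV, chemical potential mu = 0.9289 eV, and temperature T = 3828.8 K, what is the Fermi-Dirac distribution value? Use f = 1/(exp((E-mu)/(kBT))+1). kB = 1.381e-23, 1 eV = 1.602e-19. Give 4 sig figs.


Step 1: (E - mu) = 0.4572 - 0.9289 = -0.4717 eV
Step 2: Convert: (E-mu)*eV = -7.557e-20 J
Step 3: x = (E-mu)*eV/(kB*T) = -1.429
Step 4: f = 1/(exp(-1.429)+1) = 0.8068

0.8068


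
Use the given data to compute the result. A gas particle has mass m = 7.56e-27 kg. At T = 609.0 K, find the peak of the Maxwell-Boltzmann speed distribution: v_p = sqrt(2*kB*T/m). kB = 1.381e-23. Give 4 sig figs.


Step 1: Numerator = 2*kB*T = 2*1.381e-23*609.0 = 1.682e-20
Step 2: Ratio = 1.682e-20 / 7.56e-27 = 2.225e+06
Step 3: v_p = sqrt(2.225e+06) = 1492 m/s

1492


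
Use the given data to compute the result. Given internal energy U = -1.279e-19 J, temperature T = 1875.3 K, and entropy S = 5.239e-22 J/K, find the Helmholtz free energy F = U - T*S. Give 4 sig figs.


Step 1: T*S = 1875.3 * 5.239e-22 = 9.825e-19 J
Step 2: F = U - T*S = -1.279e-19 - 9.825e-19
Step 3: F = -1.11e-18 J

-1.11e-18


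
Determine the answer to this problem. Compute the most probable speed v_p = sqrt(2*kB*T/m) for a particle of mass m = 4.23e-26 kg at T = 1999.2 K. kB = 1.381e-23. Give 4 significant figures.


Step 1: Numerator = 2*kB*T = 2*1.381e-23*1999.2 = 5.522e-20
Step 2: Ratio = 5.522e-20 / 4.23e-26 = 1.305e+06
Step 3: v_p = sqrt(1.305e+06) = 1143 m/s

1143


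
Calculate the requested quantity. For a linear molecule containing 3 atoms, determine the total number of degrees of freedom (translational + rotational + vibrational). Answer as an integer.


Step 1: Translational DOF = 3
Step 2: Rotational DOF (linear) = 2
Step 3: Vibrational DOF = 3*3 - 5 = 4
Step 4: Total = 3 + 2 + 4 = 9

9


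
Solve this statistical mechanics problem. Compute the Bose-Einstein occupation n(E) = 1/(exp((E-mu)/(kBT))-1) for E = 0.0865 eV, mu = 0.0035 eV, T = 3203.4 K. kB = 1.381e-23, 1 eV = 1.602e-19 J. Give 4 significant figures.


Step 1: (E - mu) = 0.083 eV
Step 2: x = (E-mu)*eV/(kB*T) = 0.083*1.602e-19/(1.381e-23*3203.4) = 0.3006
Step 3: exp(x) = 1.351
Step 4: n = 1/(exp(x)-1) = 2.852

2.852


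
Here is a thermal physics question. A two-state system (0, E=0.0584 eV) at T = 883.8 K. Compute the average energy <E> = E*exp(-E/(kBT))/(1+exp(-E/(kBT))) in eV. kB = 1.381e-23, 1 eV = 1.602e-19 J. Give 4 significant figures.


Step 1: beta*E = 0.0584*1.602e-19/(1.381e-23*883.8) = 0.7665
Step 2: exp(-beta*E) = 0.4646
Step 3: <E> = 0.0584*0.4646/(1+0.4646) = 0.01853 eV

0.01853


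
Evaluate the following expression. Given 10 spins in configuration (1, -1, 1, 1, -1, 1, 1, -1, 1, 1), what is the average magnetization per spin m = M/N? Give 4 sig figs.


Step 1: Count up spins (+1): 7, down spins (-1): 3
Step 2: Total magnetization M = 7 - 3 = 4
Step 3: m = M/N = 4/10 = 0.4

0.4


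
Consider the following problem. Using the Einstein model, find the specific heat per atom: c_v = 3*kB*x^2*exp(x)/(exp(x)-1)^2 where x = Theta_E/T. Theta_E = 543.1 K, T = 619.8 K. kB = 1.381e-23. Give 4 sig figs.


Step 1: x = Theta_E/T = 543.1/619.8 = 0.8763
Step 2: x^2 = 0.7678
Step 3: exp(x) = 2.402
Step 4: c_v = 3*1.381e-23*0.7678*2.402/(2.402-1)^2 = 3.888e-23

3.888e-23


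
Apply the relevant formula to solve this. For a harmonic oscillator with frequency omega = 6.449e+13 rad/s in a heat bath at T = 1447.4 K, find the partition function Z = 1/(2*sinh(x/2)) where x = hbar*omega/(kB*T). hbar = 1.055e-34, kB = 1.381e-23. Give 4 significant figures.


Step 1: Compute x = hbar*omega/(kB*T) = 1.055e-34*6.449e+13/(1.381e-23*1447.4) = 0.3404
Step 2: x/2 = 0.1702
Step 3: sinh(x/2) = 0.171
Step 4: Z = 1/(2*0.171) = 2.924

2.924


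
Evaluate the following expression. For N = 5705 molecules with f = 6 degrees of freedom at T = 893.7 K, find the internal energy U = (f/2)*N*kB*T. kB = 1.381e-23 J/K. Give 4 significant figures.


Step 1: f/2 = 6/2 = 3.0
Step 2: N*kB*T = 5705*1.381e-23*893.7 = 7.041e-17
Step 3: U = 3.0 * 7.041e-17 = 2.112e-16 J

2.112e-16


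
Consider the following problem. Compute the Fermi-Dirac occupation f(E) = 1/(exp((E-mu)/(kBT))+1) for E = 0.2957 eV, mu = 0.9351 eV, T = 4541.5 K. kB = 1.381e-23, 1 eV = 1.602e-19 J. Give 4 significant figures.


Step 1: (E - mu) = 0.2957 - 0.9351 = -0.6394 eV
Step 2: Convert: (E-mu)*eV = -1.024e-19 J
Step 3: x = (E-mu)*eV/(kB*T) = -1.633
Step 4: f = 1/(exp(-1.633)+1) = 0.8366

0.8366


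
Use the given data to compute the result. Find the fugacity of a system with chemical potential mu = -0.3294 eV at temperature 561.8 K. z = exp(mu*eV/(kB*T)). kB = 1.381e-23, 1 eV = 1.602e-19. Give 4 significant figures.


Step 1: Convert mu to Joules: -0.3294*1.602e-19 = -5.277e-20 J
Step 2: kB*T = 1.381e-23*561.8 = 7.758e-21 J
Step 3: mu/(kB*T) = -6.802
Step 4: z = exp(-6.802) = 0.001112

0.001112


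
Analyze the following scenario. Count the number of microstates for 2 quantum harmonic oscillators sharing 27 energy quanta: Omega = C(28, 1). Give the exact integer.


Step 1: Use binomial coefficient C(28, 1)
Step 2: Numerator = 28! / 27!
Step 3: Denominator = 1!
Step 4: Omega = 28

28


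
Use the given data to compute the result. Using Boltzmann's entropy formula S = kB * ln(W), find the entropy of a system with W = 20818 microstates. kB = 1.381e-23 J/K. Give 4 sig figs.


Step 1: ln(W) = ln(20818) = 9.944
Step 2: S = kB * ln(W) = 1.381e-23 * 9.944
Step 3: S = 1.373e-22 J/K

1.373e-22


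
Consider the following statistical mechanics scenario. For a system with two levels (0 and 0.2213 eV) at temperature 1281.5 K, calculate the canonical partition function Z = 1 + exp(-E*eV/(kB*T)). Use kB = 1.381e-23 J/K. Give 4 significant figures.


Step 1: Compute beta*E = E*eV/(kB*T) = 0.2213*1.602e-19/(1.381e-23*1281.5) = 2.003
Step 2: exp(-beta*E) = exp(-2.003) = 0.1349
Step 3: Z = 1 + 0.1349 = 1.135

1.135


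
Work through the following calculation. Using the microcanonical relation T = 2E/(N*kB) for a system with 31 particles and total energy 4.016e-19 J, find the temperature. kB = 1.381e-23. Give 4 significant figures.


Step 1: Numerator = 2*E = 2*4.016e-19 = 8.032e-19 J
Step 2: Denominator = N*kB = 31*1.381e-23 = 4.281e-22
Step 3: T = 8.032e-19 / 4.281e-22 = 1876 K

1876


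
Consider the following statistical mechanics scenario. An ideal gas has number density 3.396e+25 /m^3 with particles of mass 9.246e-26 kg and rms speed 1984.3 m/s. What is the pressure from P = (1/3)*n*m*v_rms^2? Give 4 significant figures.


Step 1: v_rms^2 = 1984.3^2 = 3.937e+06
Step 2: n*m = 3.396e+25*9.246e-26 = 3.14
Step 3: P = (1/3)*3.14*3.937e+06 = 4.121e+06 Pa

4.121e+06


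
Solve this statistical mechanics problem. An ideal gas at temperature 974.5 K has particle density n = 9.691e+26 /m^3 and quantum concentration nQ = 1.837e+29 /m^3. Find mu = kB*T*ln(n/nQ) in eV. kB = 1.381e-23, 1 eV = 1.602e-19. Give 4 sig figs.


Step 1: n/nQ = 9.691e+26/1.837e+29 = 0.005275
Step 2: ln(n/nQ) = -5.245
Step 3: mu = kB*T*ln(n/nQ) = 1.346e-20*-5.245 = -7.058e-20 J
Step 4: Convert to eV: -7.058e-20/1.602e-19 = -0.4406 eV

-0.4406


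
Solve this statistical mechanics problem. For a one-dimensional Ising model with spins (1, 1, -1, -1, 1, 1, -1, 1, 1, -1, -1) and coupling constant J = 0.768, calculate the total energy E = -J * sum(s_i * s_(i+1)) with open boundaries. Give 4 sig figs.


Step 1: Nearest-neighbor products: 1, -1, 1, -1, 1, -1, -1, 1, -1, 1
Step 2: Sum of products = 0
Step 3: E = -0.768 * 0 = 0

0


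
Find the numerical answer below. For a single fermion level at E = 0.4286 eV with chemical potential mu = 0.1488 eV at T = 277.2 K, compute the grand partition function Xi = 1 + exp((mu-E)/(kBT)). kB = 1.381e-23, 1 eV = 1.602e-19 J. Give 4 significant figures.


Step 1: (mu - E) = 0.1488 - 0.4286 = -0.2798 eV
Step 2: x = (mu-E)*eV/(kB*T) = -0.2798*1.602e-19/(1.381e-23*277.2) = -11.71
Step 3: exp(x) = 8.219e-06
Step 4: Xi = 1 + 8.219e-06 = 1

1


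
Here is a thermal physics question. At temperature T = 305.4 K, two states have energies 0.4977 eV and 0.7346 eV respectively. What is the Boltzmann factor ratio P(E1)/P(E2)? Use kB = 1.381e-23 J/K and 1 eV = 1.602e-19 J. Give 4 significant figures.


Step 1: Compute energy difference dE = E1 - E2 = 0.4977 - 0.7346 = -0.2369 eV
Step 2: Convert to Joules: dE_J = -0.2369 * 1.602e-19 = -3.795e-20 J
Step 3: Compute exponent = -dE_J / (kB * T) = -(-3.795e-20) / (1.381e-23 * 305.4) = 8.998
Step 4: P(E1)/P(E2) = exp(8.998) = 8090

8090


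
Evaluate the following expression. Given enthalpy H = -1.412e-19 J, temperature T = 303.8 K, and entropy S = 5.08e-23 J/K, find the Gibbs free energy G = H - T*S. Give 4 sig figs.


Step 1: T*S = 303.8 * 5.08e-23 = 1.543e-20 J
Step 2: G = H - T*S = -1.412e-19 - 1.543e-20
Step 3: G = -1.566e-19 J

-1.566e-19


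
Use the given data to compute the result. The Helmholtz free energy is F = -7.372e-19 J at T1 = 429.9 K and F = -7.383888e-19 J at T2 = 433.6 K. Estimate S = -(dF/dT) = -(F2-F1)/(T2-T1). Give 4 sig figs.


Step 1: dF = F2 - F1 = -7.383888e-19 - (-7.372e-19) = -1.1888e-21 J
Step 2: dT = T2 - T1 = 433.6 - 429.9 = 3.7 K
Step 3: S = -dF/dT = -(-1.1888e-21)/3.7 = 3.213e-22 J/K

3.213e-22


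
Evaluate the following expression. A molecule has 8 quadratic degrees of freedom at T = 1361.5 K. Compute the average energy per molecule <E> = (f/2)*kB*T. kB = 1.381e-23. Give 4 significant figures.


Step 1: f/2 = 8/2 = 4
Step 2: kB*T = 1.381e-23 * 1361.5 = 1.88e-20
Step 3: <E> = 4 * 1.88e-20 = 7.521e-20 J

7.521e-20


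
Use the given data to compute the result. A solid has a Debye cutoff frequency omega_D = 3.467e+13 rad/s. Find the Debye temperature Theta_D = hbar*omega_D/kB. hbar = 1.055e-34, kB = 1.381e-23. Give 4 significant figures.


Step 1: hbar*omega_D = 1.055e-34 * 3.467e+13 = 3.658e-21 J
Step 2: Theta_D = 3.658e-21 / 1.381e-23
Step 3: Theta_D = 264.9 K

264.9


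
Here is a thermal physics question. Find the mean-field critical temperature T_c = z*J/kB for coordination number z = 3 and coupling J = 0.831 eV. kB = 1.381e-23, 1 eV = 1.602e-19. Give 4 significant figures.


Step 1: z*J = 3*0.831 = 2.493 eV
Step 2: Convert to Joules: 2.493*1.602e-19 = 3.994e-19 J
Step 3: T_c = 3.994e-19 / 1.381e-23 = 2.892e+04 K

2.892e+04


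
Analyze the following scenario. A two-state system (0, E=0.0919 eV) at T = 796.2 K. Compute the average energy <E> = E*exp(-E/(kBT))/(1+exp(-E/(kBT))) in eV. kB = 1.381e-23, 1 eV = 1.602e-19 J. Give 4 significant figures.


Step 1: beta*E = 0.0919*1.602e-19/(1.381e-23*796.2) = 1.339
Step 2: exp(-beta*E) = 0.2621
Step 3: <E> = 0.0919*0.2621/(1+0.2621) = 0.01909 eV

0.01909


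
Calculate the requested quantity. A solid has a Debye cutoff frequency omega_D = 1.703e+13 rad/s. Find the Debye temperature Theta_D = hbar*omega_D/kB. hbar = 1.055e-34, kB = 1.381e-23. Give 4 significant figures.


Step 1: hbar*omega_D = 1.055e-34 * 1.703e+13 = 1.797e-21 J
Step 2: Theta_D = 1.797e-21 / 1.381e-23
Step 3: Theta_D = 130.1 K

130.1


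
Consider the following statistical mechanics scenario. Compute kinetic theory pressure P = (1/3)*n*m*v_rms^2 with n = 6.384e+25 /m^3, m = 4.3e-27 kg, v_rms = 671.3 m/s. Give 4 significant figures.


Step 1: v_rms^2 = 671.3^2 = 4.506e+05
Step 2: n*m = 6.384e+25*4.3e-27 = 0.2745
Step 3: P = (1/3)*0.2745*4.506e+05 = 4.124e+04 Pa

4.124e+04


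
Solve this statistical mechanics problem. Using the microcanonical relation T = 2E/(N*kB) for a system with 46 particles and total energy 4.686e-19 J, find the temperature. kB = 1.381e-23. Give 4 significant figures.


Step 1: Numerator = 2*E = 2*4.686e-19 = 9.372e-19 J
Step 2: Denominator = N*kB = 46*1.381e-23 = 6.353e-22
Step 3: T = 9.372e-19 / 6.353e-22 = 1475 K

1475


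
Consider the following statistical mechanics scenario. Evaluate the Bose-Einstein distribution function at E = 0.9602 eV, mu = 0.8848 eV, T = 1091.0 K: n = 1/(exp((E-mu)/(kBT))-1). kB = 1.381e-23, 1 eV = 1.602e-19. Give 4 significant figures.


Step 1: (E - mu) = 0.0754 eV
Step 2: x = (E-mu)*eV/(kB*T) = 0.0754*1.602e-19/(1.381e-23*1091.0) = 0.8017
Step 3: exp(x) = 2.229
Step 4: n = 1/(exp(x)-1) = 0.8134

0.8134


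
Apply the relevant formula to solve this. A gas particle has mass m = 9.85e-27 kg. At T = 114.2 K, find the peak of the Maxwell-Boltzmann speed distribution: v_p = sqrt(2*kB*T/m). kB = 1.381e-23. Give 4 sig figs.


Step 1: Numerator = 2*kB*T = 2*1.381e-23*114.2 = 3.154e-21
Step 2: Ratio = 3.154e-21 / 9.85e-27 = 3.202e+05
Step 3: v_p = sqrt(3.202e+05) = 565.9 m/s

565.9


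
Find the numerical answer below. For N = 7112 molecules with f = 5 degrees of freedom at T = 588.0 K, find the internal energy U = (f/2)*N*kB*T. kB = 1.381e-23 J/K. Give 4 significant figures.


Step 1: f/2 = 5/2 = 2.5
Step 2: N*kB*T = 7112*1.381e-23*588.0 = 5.775e-17
Step 3: U = 2.5 * 5.775e-17 = 1.444e-16 J

1.444e-16


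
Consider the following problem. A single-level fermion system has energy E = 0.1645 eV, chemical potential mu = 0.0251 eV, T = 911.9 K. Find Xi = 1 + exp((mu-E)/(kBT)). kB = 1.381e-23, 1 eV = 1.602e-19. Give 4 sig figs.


Step 1: (mu - E) = 0.0251 - 0.1645 = -0.1394 eV
Step 2: x = (mu-E)*eV/(kB*T) = -0.1394*1.602e-19/(1.381e-23*911.9) = -1.773
Step 3: exp(x) = 0.1698
Step 4: Xi = 1 + 0.1698 = 1.17

1.17


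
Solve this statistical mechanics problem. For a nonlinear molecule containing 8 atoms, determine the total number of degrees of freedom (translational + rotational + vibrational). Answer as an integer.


Step 1: Translational DOF = 3
Step 2: Rotational DOF (nonlinear) = 3
Step 3: Vibrational DOF = 3*8 - 6 = 18
Step 4: Total = 3 + 3 + 18 = 24

24


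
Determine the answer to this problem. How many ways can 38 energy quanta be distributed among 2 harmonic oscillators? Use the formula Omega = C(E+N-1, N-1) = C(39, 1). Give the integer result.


Step 1: Use binomial coefficient C(39, 1)
Step 2: Numerator = 39! / 38!
Step 3: Denominator = 1!
Step 4: Omega = 39

39


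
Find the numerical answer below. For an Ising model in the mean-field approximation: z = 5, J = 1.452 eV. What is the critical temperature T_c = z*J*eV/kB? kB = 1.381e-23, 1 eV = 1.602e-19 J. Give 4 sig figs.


Step 1: z*J = 5*1.452 = 7.26 eV
Step 2: Convert to Joules: 7.26*1.602e-19 = 1.163e-18 J
Step 3: T_c = 1.163e-18 / 1.381e-23 = 8.422e+04 K

8.422e+04


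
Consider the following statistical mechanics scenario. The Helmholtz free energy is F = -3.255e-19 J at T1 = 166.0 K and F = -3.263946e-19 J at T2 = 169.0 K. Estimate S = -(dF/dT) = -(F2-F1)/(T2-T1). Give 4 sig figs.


Step 1: dF = F2 - F1 = -3.263946e-19 - (-3.255e-19) = -8.946e-22 J
Step 2: dT = T2 - T1 = 169.0 - 166.0 = 3 K
Step 3: S = -dF/dT = -(-8.946e-22)/3 = 2.982e-22 J/K

2.982e-22


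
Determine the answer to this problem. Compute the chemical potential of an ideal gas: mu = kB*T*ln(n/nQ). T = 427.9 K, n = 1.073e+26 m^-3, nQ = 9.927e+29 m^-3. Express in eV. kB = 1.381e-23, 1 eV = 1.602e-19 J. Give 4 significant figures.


Step 1: n/nQ = 1.073e+26/9.927e+29 = 0.0001081
Step 2: ln(n/nQ) = -9.133
Step 3: mu = kB*T*ln(n/nQ) = 5.909e-21*-9.133 = -5.397e-20 J
Step 4: Convert to eV: -5.397e-20/1.602e-19 = -0.3369 eV

-0.3369


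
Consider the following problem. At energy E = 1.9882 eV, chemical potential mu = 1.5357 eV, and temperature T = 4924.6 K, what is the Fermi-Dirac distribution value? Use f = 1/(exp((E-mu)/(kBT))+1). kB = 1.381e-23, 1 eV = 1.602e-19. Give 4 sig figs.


Step 1: (E - mu) = 1.9882 - 1.5357 = 0.4525 eV
Step 2: Convert: (E-mu)*eV = 7.249e-20 J
Step 3: x = (E-mu)*eV/(kB*T) = 1.066
Step 4: f = 1/(exp(1.066)+1) = 0.2562

0.2562


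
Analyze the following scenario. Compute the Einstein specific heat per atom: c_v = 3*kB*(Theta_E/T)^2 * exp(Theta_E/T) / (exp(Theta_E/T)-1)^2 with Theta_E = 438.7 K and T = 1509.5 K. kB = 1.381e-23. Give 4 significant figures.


Step 1: x = Theta_E/T = 438.7/1509.5 = 0.2906
Step 2: x^2 = 0.08446
Step 3: exp(x) = 1.337
Step 4: c_v = 3*1.381e-23*0.08446*1.337/(1.337-1)^2 = 4.114e-23

4.114e-23


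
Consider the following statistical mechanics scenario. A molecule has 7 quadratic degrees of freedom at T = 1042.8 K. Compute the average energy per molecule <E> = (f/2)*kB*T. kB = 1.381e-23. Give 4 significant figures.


Step 1: f/2 = 7/2 = 3.5
Step 2: kB*T = 1.381e-23 * 1042.8 = 1.44e-20
Step 3: <E> = 3.5 * 1.44e-20 = 5.04e-20 J

5.04e-20


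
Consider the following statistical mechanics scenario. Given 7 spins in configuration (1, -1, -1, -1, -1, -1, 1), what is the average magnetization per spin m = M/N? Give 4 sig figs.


Step 1: Count up spins (+1): 2, down spins (-1): 5
Step 2: Total magnetization M = 2 - 5 = -3
Step 3: m = M/N = -3/7 = -0.4286

-0.4286


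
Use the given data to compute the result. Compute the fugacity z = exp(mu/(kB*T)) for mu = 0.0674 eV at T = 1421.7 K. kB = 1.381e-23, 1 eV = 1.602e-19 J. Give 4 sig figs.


Step 1: Convert mu to Joules: 0.0674*1.602e-19 = 1.08e-20 J
Step 2: kB*T = 1.381e-23*1421.7 = 1.963e-20 J
Step 3: mu/(kB*T) = 0.5499
Step 4: z = exp(0.5499) = 1.733

1.733


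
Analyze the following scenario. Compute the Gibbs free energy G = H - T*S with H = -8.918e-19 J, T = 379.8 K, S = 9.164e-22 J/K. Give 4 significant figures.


Step 1: T*S = 379.8 * 9.164e-22 = 3.48e-19 J
Step 2: G = H - T*S = -8.918e-19 - 3.48e-19
Step 3: G = -1.24e-18 J

-1.24e-18


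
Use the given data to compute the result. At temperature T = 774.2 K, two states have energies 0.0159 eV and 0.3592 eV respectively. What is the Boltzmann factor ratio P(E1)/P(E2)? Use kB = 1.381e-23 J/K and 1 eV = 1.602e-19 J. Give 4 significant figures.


Step 1: Compute energy difference dE = E1 - E2 = 0.0159 - 0.3592 = -0.3433 eV
Step 2: Convert to Joules: dE_J = -0.3433 * 1.602e-19 = -5.5e-20 J
Step 3: Compute exponent = -dE_J / (kB * T) = -(-5.5e-20) / (1.381e-23 * 774.2) = 5.144
Step 4: P(E1)/P(E2) = exp(5.144) = 171.4

171.4


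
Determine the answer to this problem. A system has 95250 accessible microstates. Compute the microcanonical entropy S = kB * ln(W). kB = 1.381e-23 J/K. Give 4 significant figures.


Step 1: ln(W) = ln(95250) = 11.46
Step 2: S = kB * ln(W) = 1.381e-23 * 11.46
Step 3: S = 1.583e-22 J/K

1.583e-22


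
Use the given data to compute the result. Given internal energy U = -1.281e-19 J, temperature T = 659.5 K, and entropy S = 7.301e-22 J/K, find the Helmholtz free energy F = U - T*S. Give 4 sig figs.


Step 1: T*S = 659.5 * 7.301e-22 = 4.815e-19 J
Step 2: F = U - T*S = -1.281e-19 - 4.815e-19
Step 3: F = -6.096e-19 J

-6.096e-19


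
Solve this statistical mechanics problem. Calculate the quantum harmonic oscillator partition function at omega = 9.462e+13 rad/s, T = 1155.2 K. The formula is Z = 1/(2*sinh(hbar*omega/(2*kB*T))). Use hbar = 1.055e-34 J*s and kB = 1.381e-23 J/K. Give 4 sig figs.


Step 1: Compute x = hbar*omega/(kB*T) = 1.055e-34*9.462e+13/(1.381e-23*1155.2) = 0.6257
Step 2: x/2 = 0.3129
Step 3: sinh(x/2) = 0.318
Step 4: Z = 1/(2*0.318) = 1.572

1.572


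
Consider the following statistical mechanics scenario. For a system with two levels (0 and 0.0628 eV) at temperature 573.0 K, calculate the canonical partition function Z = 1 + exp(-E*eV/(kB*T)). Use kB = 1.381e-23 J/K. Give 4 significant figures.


Step 1: Compute beta*E = E*eV/(kB*T) = 0.0628*1.602e-19/(1.381e-23*573.0) = 1.271
Step 2: exp(-beta*E) = exp(-1.271) = 0.2804
Step 3: Z = 1 + 0.2804 = 1.28

1.28


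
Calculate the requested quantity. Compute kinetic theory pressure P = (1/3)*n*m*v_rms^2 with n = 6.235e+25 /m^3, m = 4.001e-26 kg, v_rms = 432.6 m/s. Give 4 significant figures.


Step 1: v_rms^2 = 432.6^2 = 1.871e+05
Step 2: n*m = 6.235e+25*4.001e-26 = 2.495
Step 3: P = (1/3)*2.495*1.871e+05 = 1.556e+05 Pa

1.556e+05


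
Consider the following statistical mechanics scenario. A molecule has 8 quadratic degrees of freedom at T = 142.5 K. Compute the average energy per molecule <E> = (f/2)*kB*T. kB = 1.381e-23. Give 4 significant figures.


Step 1: f/2 = 8/2 = 4
Step 2: kB*T = 1.381e-23 * 142.5 = 1.968e-21
Step 3: <E> = 4 * 1.968e-21 = 7.872e-21 J

7.872e-21


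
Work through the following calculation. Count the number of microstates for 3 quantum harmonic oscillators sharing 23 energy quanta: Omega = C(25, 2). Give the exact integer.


Step 1: Use binomial coefficient C(25, 2)
Step 2: Numerator = 25! / 23!
Step 3: Denominator = 2!
Step 4: Omega = 300

300


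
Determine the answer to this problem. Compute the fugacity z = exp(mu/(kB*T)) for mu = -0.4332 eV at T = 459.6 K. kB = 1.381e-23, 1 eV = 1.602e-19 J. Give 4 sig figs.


Step 1: Convert mu to Joules: -0.4332*1.602e-19 = -6.94e-20 J
Step 2: kB*T = 1.381e-23*459.6 = 6.347e-21 J
Step 3: mu/(kB*T) = -10.93
Step 4: z = exp(-10.93) = 1.784e-05

1.784e-05


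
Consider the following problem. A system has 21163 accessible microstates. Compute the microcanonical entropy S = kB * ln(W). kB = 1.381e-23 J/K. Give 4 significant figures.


Step 1: ln(W) = ln(21163) = 9.96
Step 2: S = kB * ln(W) = 1.381e-23 * 9.96
Step 3: S = 1.375e-22 J/K

1.375e-22


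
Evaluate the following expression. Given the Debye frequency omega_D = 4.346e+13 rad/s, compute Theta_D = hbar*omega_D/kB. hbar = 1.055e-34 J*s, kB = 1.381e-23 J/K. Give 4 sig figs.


Step 1: hbar*omega_D = 1.055e-34 * 4.346e+13 = 4.585e-21 J
Step 2: Theta_D = 4.585e-21 / 1.381e-23
Step 3: Theta_D = 332 K

332


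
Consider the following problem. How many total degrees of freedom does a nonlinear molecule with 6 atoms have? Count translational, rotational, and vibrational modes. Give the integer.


Step 1: Translational DOF = 3
Step 2: Rotational DOF (nonlinear) = 3
Step 3: Vibrational DOF = 3*6 - 6 = 12
Step 4: Total = 3 + 3 + 12 = 18

18


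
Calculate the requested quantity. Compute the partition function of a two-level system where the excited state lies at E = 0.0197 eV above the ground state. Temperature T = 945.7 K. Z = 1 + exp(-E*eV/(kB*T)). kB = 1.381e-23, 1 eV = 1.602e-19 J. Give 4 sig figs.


Step 1: Compute beta*E = E*eV/(kB*T) = 0.0197*1.602e-19/(1.381e-23*945.7) = 0.2416
Step 2: exp(-beta*E) = exp(-0.2416) = 0.7853
Step 3: Z = 1 + 0.7853 = 1.785

1.785


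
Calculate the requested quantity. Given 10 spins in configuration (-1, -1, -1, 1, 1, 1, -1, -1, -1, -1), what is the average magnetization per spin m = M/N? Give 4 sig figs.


Step 1: Count up spins (+1): 3, down spins (-1): 7
Step 2: Total magnetization M = 3 - 7 = -4
Step 3: m = M/N = -4/10 = -0.4

-0.4


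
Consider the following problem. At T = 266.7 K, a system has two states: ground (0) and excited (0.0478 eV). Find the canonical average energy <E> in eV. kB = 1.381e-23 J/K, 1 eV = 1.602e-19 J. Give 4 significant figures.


Step 1: beta*E = 0.0478*1.602e-19/(1.381e-23*266.7) = 2.079
Step 2: exp(-beta*E) = 0.125
Step 3: <E> = 0.0478*0.125/(1+0.125) = 0.005313 eV

0.005313


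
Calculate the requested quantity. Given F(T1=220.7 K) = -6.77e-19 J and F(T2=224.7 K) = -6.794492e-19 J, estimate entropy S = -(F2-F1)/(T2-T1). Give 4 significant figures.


Step 1: dF = F2 - F1 = -6.794492e-19 - (-6.77e-19) = -2.4492e-21 J
Step 2: dT = T2 - T1 = 224.7 - 220.7 = 4 K
Step 3: S = -dF/dT = -(-2.4492e-21)/4 = 6.123e-22 J/K

6.123e-22


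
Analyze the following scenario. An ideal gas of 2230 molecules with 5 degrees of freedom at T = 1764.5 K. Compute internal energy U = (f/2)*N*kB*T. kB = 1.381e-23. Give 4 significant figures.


Step 1: f/2 = 5/2 = 2.5
Step 2: N*kB*T = 2230*1.381e-23*1764.5 = 5.434e-17
Step 3: U = 2.5 * 5.434e-17 = 1.359e-16 J

1.359e-16


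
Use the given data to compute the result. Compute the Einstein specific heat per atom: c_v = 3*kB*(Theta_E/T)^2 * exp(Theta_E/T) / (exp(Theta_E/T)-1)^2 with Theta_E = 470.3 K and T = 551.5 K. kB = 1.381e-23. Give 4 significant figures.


Step 1: x = Theta_E/T = 470.3/551.5 = 0.8528
Step 2: x^2 = 0.7272
Step 3: exp(x) = 2.346
Step 4: c_v = 3*1.381e-23*0.7272*2.346/(2.346-1)^2 = 3.901e-23

3.901e-23


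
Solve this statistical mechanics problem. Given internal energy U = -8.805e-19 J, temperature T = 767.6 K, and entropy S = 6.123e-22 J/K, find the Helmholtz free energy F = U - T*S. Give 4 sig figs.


Step 1: T*S = 767.6 * 6.123e-22 = 4.7e-19 J
Step 2: F = U - T*S = -8.805e-19 - 4.7e-19
Step 3: F = -1.351e-18 J

-1.351e-18


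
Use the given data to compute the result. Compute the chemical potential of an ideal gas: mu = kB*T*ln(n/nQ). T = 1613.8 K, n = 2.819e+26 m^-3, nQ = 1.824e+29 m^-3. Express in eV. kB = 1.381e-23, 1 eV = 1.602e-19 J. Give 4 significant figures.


Step 1: n/nQ = 2.819e+26/1.824e+29 = 0.001546
Step 2: ln(n/nQ) = -6.472
Step 3: mu = kB*T*ln(n/nQ) = 2.229e-20*-6.472 = -1.442e-19 J
Step 4: Convert to eV: -1.442e-19/1.602e-19 = -0.9004 eV

-0.9004
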